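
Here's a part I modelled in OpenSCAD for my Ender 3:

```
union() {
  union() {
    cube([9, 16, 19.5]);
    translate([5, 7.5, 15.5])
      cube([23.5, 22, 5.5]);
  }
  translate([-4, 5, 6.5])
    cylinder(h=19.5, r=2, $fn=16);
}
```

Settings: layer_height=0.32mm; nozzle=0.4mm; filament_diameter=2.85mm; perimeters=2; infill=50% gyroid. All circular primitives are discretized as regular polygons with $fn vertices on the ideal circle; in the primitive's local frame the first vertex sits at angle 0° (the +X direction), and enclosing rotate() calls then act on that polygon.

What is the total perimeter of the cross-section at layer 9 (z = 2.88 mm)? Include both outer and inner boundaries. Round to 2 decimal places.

At z = 2.88 mm: the cube is present — its section is the full 9×16 rectangle (perimeter 50.00 mm); the cube at (5, 7.5) is not intersected at this z (z outside [15.5, 21]); Taking the union: only the 9×16 cube is present, so the union is just that shape — boundary = 50.00 mm; the cylinder at (-4, 5) is absent (z outside [6.5, 26]); Merging all regions: only the result so far is present, so the union is just that shape — boundary = 50.00 mm. Overall, the cross-section is a single solid region. Total boundary length (outer) = 50.00 mm.

50.00 mm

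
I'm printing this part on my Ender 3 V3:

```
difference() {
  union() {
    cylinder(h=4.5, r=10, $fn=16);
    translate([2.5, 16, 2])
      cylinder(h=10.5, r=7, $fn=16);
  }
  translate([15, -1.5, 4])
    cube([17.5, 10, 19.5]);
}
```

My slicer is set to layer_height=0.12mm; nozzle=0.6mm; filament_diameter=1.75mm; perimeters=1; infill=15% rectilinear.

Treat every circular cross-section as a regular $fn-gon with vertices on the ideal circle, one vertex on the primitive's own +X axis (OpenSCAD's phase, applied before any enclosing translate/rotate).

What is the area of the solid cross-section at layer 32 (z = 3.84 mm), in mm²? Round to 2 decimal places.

At z = 3.84 mm: the cylinder: section is a regular 16-gon, circumradius r=10 (area = (16/2)·10.000²·sin(360°/16) = 306.15 mm²); the r=7 cylinder at (2.5, 16) gives a regular 16-gon of circumradius 7 (constant along its height) (area = (16/2)·7.000²·sin(360°/16) = 150.01 mm²); Taking the union: the regions partially overlap — summed areas 456.16 mm² minus the doubly-counted overlap 1.77 mm² gives 454.39 mm² — area = 454.39 mm²; the cube at (15, -1.5) does not reach this height (z outside [4, 23.5]); Taking the first minus the rest: none of the subtracted shapes is present at this height, so the result so far is unchanged — area = 454.39 mm². Overall, the cross-section is a single solid region. Net area = 454.39 mm².

454.39 mm²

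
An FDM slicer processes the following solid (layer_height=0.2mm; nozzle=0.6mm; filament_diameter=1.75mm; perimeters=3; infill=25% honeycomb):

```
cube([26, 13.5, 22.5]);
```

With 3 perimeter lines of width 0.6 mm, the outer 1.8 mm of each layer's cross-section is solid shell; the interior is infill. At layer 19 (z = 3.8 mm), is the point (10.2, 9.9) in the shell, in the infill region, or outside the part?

infill

At z = 3.8 mm: the cube is present — its section is the full 26×13.5 rectangle. Overall, the cross-section is a single solid region. The nearest boundary edge runs (26.00, 13.50)→(0.00, 13.50); distance from the point to it = 3.60 mm. The point is inside the cross-section and 3.60 mm from the nearest boundary — more than the 1.8 mm shell width (3 × 0.6), so it's in the infill interior.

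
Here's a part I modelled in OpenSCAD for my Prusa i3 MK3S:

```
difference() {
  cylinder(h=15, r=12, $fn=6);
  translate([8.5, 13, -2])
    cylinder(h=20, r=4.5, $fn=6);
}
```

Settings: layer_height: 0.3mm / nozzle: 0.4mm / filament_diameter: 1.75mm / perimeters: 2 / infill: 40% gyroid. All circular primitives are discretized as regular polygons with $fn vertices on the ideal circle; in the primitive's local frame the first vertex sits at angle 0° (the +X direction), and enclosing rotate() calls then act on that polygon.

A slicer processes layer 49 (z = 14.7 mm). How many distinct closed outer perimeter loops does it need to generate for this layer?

1

At z = 14.7 mm: the r=12 cylinder gives a regular 6-gon of circumradius 12 (constant along its height); the r=4.5 cylinder at (8.5, 13) contributes a regular 6-gon of circumradius 4.5; After the difference (first − rest): starting from the r=12 cylinder, the r=4.5 cylinder at (8.5, 13) partially overlaps it — only the 0.64 mm² overlap (of its 52.61 mm²) is removed, clipping the outline — 1 connected region. The result has 1 disconnected region.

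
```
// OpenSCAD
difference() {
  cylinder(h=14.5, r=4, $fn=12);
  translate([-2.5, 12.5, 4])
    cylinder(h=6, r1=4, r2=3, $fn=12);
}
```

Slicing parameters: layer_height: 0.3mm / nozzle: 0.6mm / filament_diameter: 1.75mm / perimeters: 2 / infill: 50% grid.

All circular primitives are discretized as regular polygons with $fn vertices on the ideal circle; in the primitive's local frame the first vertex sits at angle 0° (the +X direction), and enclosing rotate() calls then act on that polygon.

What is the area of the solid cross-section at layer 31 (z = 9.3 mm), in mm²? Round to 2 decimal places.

At z = 9.3 mm: the cylinder: section is a regular 12-gon, circumradius r=4 (area = (12/2)·4.000²·sin(360°/12) = 48.00 mm²); the cone at (-2.5, 12.5) (r1=4→r2=3) has section circumradius 3.117 here — a regular 12-gon (area = (12/2)·3.117²·sin(360°/12) = 29.14 mm²); Taking the first minus the rest: starting from the r=4 cylinder (48.00 mm²), the cone at (-2.5, 12.5) misses the remaining region (no effect) — area = 48.00 mm². Overall, the cross-section is a single solid region. Net area = 48.00 mm².

48.00 mm²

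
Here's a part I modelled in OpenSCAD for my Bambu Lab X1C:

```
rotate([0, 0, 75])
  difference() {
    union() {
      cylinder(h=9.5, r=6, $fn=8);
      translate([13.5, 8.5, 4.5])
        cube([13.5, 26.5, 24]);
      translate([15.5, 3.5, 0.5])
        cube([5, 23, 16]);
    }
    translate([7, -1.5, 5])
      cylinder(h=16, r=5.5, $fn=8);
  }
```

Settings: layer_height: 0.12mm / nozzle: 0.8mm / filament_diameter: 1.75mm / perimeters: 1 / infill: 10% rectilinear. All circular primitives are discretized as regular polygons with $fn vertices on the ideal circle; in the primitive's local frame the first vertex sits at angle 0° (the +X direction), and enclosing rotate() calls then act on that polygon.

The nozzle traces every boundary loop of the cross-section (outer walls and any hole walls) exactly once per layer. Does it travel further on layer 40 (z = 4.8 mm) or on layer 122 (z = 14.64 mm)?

layer 40 (z = 4.8 mm)

Layer 40 (z = 4.8): the r=6 cylinder gives a regular 8-gon of circumradius 6 (constant along its height) (perimeter = 2·8·6.000·sin(180°/8) = 36.74 mm); the 13.5×26.5 cube at (13.5, 8.5) contributes its full rectangle (perimeter 80.00 mm); the 5×23 cube at (15.5, 3.5) contributes its full rectangle (perimeter 56.00 mm); Merging all regions: the regions partially overlap (shared area 90.00 mm²), so the edge portions inside another operand are dropped and the merged outline is re-measured after clipping — boundary = 126.74 mm; the cylinder at (7, -1.5) is absent (z outside [5, 21]); After the difference (first − rest): none of the subtracted shapes is present at this height, so the result so far is unchanged — boundary = 126.74 mm; (whole slice rotated 75° about Z — lengths, areas and connectivity unchanged). So its perimeter = 126.74 mm. Layer 122 (z = 14.64): the cylinder does not reach this height (z outside [0, 9.5]); the 13.5×26.5 cube at (13.5, 8.5) contributes its full rectangle (perimeter 80.00 mm); the 5×23 cube at (15.5, 3.5) contributes its full rectangle (perimeter 56.00 mm); Taking the union: the regions partially overlap (shared area 90.00 mm²), so the edge portions inside another operand are dropped and the merged outline is re-measured after clipping — boundary = 90.00 mm; the r=5.5 cylinder at (7, -1.5) gives a regular 8-gon of circumradius 5.5 (constant along its height) (perimeter = 2·8·5.500·sin(180°/8) = 33.68 mm); Taking the first minus the rest: starting from that combined region, the r=5.5 cylinder at (7, -1.5) misses the remaining region (no effect) — boundary = 90.00 mm; (whole slice rotated 75° about Z — lengths, areas and connectivity unchanged). So its perimeter = 90.00 mm. Layer 40 is larger (126.74 vs 90.00 mm).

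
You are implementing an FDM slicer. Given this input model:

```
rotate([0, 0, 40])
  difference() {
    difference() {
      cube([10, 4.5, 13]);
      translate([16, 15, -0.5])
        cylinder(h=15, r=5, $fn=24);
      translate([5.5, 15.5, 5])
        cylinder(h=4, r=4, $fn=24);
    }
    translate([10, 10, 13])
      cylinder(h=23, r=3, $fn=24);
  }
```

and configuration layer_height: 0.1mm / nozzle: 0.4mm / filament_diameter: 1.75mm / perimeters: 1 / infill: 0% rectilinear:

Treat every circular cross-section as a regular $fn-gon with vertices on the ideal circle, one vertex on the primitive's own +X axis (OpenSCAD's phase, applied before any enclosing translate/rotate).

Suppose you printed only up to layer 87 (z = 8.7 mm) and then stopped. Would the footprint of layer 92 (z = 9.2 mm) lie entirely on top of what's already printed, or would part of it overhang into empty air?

Compare the two slices. At z = 8.7: the cube (footprint 10×4.5) is included at this height (area 45.00 mm²); the r=5 cylinder at (16, 15) contributes a regular 24-gon of circumradius 5 (area = (24/2)·5.000²·sin(360°/24) = 77.65 mm²); the r=4 cylinder at (5.5, 15.5) contributes a regular 24-gon of circumradius 4 (area = (24/2)·4.000²·sin(360°/24) = 49.69 mm²); Taking the first minus the rest: starting from the 10×4.5 cube (45.00 mm²), the r=5 cylinder at (16, 15) misses the remaining region (no effect); the r=4 cylinder at (5.5, 15.5) misses the remaining region (no effect) — area = 45.00 mm²; the cylinder at (10, 10) does not reach this height (z outside [13, 36]); Taking the first minus the rest: none of the subtracted shapes is present at this height, so the result so far is unchanged — area = 45.00 mm²; (whole slice rotated 40° about Z — lengths, areas and connectivity unchanged). At z = 9.2: the 10×4.5 cube contributes its full rectangle (area 45.00 mm²); the r=5 cylinder at (16, 15) gives a regular 24-gon of circumradius 5 (constant along its height) (area = (24/2)·5.000²·sin(360°/24) = 77.65 mm²); the cylinder at (5.5, 15.5) does not reach this height (z outside [5, 9]); After the difference (first − rest): starting from the 10×4.5 cube (45.00 mm²), the r=5 cylinder at (16, 15) misses the remaining region (no effect) — area = 45.00 mm²; the cylinder at (10, 10) is not intersected at this z (z outside [13, 36]); After the difference (first − rest): none of the subtracted shapes is present at this height, so that combined region is unchanged — area = 45.00 mm²; (rotated 40° about Z; rotation is an isometry so areas/perimeters/island counts are preserved). Checking containment: the cross-section at z = 9.2 is a subset of the cross-section at z = 8.7.

entirely on top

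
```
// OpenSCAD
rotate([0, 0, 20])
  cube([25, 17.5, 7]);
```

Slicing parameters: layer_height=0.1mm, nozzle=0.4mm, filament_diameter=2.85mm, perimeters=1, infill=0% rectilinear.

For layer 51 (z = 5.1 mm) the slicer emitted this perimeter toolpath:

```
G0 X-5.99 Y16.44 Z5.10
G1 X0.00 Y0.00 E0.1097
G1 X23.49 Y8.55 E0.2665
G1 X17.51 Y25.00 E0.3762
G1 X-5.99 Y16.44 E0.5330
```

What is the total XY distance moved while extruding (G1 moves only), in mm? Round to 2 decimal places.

Sum the Euclidean lengths of each G1 segment: total = 85.01 mm.

85.01 mm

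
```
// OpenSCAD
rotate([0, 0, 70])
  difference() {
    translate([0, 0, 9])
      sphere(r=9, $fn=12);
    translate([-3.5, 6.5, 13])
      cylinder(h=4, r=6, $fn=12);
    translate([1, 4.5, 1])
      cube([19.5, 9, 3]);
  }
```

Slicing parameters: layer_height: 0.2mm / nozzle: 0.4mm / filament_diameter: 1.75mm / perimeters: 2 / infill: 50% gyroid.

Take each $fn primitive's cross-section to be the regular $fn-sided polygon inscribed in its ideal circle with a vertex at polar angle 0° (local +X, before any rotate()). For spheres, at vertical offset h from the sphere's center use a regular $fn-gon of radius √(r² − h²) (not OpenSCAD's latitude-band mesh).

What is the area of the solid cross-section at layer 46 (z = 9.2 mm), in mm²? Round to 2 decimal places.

At z = 9.2 mm: the sphere: section is a regular 12-gon, circumradius = √(r²−h²) = √(9²−0.2²) = 8.998 (area = (12/2)·8.998²·sin(360°/12) = 242.88 mm²); the cylinder at (-3.5, 6.5) is not intersected at this z (z outside [13, 17]); the cube at (1, 4.5) does not reach this height (z outside [1, 4]); Subtracting the remaining from the first: none of the subtracted shapes is present at this height, so the r=9 sphere is unchanged — area = 242.88 mm²; (rotated 70° about Z; rotation is an isometry so areas/perimeters/island counts are preserved). Overall, the cross-section is a single solid region. Net area = 242.88 mm².

242.88 mm²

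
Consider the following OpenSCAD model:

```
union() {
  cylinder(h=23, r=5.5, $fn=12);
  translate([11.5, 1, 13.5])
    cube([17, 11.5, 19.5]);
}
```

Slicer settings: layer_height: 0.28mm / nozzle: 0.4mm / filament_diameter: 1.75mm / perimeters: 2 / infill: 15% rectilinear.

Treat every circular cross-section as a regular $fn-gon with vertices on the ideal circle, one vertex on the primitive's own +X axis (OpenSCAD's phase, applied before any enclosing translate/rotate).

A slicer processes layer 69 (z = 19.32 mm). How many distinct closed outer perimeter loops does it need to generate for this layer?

2

At z = 19.32 mm: the r=5.5 cylinder gives a regular 12-gon of circumradius 5.5 (constant along its height); the cube at (11.5, 1) (footprint 17×11.5) is included at this height; Taking the union: the 2 present regions are separate (no shared area or edge), so areas and boundary lengths simply add and each stays a separate island — 2 connected regions. The result has 2 disconnected regions.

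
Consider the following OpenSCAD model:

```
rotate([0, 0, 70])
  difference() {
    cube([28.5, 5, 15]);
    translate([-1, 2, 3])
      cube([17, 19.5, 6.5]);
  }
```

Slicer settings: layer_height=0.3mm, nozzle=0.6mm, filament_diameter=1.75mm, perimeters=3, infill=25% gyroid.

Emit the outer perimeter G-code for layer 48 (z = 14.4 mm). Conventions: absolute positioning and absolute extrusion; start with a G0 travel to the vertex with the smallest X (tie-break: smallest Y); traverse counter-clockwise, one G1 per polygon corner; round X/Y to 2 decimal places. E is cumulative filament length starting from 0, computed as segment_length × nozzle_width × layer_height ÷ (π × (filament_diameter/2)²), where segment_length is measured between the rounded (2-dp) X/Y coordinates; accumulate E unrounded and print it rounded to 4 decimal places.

At z = 14.4 mm: the 28.5×5 cube contributes its full rectangle; the cube at (-1, 2) is not intersected at this z (z outside [3, 9.5]); After the difference (first − rest): none of the subtracted shapes is present at this height, so the 28.5×5 cube is unchanged — 1 connected region; (rotated 70° about Z; rotation is an isometry so areas/perimeters/island counts are preserved). The outline is a single polygon with 4 vertices. Extrusion per mm of travel: 0.6 × 0.3 / (π × 0.875²) = 0.074835. Accumulating E over each segment gives final E = 5.0141.

G0 X-4.70 Y1.71 Z14.40
G1 X0.00 Y0.00 E0.3743
G1 X9.75 Y26.78 E2.5071
G1 X5.05 Y28.49 E2.8813
G1 X-4.70 Y1.71 E5.0141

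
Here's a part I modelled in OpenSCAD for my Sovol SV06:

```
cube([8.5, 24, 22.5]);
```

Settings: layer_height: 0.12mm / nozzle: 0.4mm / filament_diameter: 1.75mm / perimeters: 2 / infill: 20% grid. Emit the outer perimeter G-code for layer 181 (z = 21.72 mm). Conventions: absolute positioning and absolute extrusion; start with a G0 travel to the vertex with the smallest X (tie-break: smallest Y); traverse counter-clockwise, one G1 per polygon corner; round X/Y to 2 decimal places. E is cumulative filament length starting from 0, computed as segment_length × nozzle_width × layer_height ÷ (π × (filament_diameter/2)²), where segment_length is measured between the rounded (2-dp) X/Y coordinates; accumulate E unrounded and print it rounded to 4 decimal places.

At z = 21.72 mm: the 8.5×24 cube contributes its full rectangle. The outline is a single polygon with 4 vertices. Extrusion per mm of travel: 0.4 × 0.12 / (π × 0.875²) = 0.019956. Accumulating E over each segment gives final E = 1.2971.

G0 X0.00 Y0.00 Z21.72
G1 X8.50 Y0.00 E0.1696
G1 X8.50 Y24.00 E0.6486
G1 X0.00 Y24.00 E0.8182
G1 X0.00 Y0.00 E1.2971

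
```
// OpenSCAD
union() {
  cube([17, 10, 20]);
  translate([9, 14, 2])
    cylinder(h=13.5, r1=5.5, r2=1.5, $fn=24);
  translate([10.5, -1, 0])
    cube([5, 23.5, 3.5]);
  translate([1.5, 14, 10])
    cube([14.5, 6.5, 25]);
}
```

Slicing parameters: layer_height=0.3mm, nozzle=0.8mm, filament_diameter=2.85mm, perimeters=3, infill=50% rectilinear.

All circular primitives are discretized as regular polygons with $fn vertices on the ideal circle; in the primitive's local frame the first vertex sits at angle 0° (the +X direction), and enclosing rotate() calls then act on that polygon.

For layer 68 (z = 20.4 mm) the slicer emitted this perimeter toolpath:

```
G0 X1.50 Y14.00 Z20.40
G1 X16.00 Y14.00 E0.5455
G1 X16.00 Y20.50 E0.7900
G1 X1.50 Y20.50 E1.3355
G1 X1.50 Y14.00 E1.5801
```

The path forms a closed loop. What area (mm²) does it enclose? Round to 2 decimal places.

94.25 mm²

Apply the shoelace formula to the sequence of (X, Y) vertices; enclosed area = 94.25 mm².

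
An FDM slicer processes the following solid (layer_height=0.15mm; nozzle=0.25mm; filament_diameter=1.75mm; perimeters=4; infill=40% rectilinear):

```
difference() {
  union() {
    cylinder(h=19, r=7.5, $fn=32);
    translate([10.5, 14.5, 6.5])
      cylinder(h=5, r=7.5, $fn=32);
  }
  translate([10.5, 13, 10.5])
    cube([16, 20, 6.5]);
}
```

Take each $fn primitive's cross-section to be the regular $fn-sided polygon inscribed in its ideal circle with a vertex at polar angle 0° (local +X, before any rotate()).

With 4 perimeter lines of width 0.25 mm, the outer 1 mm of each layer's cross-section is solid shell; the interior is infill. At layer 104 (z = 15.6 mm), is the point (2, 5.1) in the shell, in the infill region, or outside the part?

At z = 15.6 mm: the r=7.5 cylinder gives a regular 32-gon of circumradius 7.5 (constant along its height); the cylinder at (10.5, 14.5) is absent (z outside [6.5, 11.5]); Combining (union): only the r=7.5 cylinder is present, so the union is just that shape — 1 connected region; the 16×20 cube at (10.5, 13) contributes its full rectangle; After the difference (first − rest): starting from the result so far, the 16×20 cube at (10.5, 13) misses the remaining region (no effect) — 1 connected region. Overall, the cross-section is a single solid region. The nearest boundary edge runs (1.46, 7.36)→(2.87, 6.93); distance from the point to it = 2.00 mm. The point is inside the cross-section and 2.00 mm from the nearest boundary — more than the 1 mm shell width (4 × 0.25), so it's in the infill interior.

infill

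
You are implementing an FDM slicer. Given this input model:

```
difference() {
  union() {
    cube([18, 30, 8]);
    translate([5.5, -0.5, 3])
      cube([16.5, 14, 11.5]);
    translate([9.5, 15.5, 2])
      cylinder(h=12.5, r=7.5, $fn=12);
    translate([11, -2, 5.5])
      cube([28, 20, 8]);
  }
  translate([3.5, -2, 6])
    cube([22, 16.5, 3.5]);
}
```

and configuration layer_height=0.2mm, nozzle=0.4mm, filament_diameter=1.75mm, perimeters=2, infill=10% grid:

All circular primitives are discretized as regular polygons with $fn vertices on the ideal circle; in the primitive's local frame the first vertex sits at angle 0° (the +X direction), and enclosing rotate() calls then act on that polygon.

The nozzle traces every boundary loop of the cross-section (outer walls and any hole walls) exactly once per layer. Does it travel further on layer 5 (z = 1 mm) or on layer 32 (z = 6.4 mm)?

layer 32 (z = 6.4 mm)

Layer 5 (z = 1): the cube (footprint 18×30) is included at this height (perimeter 96.00 mm); the cube at (5.5, -0.5) is absent (z outside [3, 14.5]); the cylinder at (9.5, 15.5) does not reach this height (z outside [2, 14.5]); the cube at (11, -2) is not intersected at this z (z outside [5.5, 13.5]); Merging all regions: only the 18×30 cube is present, so the union is just that shape — boundary = 96.00 mm; the cube at (3.5, -2) does not reach this height (z outside [6, 9.5]); After the difference (first − rest): none of the subtracted shapes is present at this height, so the result so far is unchanged — boundary = 96.00 mm. So its perimeter = 96.00 mm. Layer 32 (z = 6.4): the cube is present — its section is the full 18×30 rectangle (perimeter 96.00 mm); the cube at (5.5, -0.5) is present — its section is the full 16.5×14 rectangle (perimeter 61.00 mm); the r=7.5 cylinder at (9.5, 15.5) contributes a regular 12-gon of circumradius 7.5 (perimeter = 2·12·7.500·sin(180°/12) = 46.59 mm); the 28×20 cube at (11, -2) contributes its full rectangle (perimeter 96.00 mm); Combining (union): the regions partially overlap (shared area 523.00 mm²), so the edge portions inside another operand are dropped and the merged outline is re-measured after clipping — boundary = 142.00 mm; the 22×16.5 cube at (3.5, -2) contributes its full rectangle (perimeter 77.00 mm); After the difference (first − rest): starting from the result so far, the 22×16.5 cube at (3.5, -2) partially overlaps it — only the 350.75 mm² overlap (of its 363.00 mm²) is removed, clipping the outline — boundary = 171.00 mm. So its perimeter = 171.00 mm. Layer 32 is larger (171.00 vs 96.00 mm).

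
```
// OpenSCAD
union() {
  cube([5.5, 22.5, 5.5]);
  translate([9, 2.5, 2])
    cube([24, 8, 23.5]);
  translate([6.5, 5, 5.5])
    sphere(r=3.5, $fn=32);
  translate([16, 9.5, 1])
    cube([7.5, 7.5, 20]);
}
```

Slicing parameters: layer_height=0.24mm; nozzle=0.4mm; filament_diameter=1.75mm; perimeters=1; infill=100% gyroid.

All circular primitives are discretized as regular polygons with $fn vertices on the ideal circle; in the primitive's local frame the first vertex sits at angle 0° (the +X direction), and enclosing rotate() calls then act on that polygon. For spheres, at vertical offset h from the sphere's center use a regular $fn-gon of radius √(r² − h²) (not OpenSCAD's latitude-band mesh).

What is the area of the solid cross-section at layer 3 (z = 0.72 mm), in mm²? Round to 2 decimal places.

At z = 0.72 mm: the cube is present — its section is the full 5.5×22.5 rectangle (area 123.75 mm²); the cube at (9, 2.5) is absent (z outside [2, 25.5]); the sphere at (6.5, 5) does not reach this height (|z−center|=4.780 > r=3.5); the cube at (16, 9.5) is not intersected at this z (z outside [1, 21]); Taking the union: only the 5.5×22.5 cube is present, so the union is just that shape — area = 123.75 mm². Overall, the cross-section is a single solid region. Net area = 123.75 mm².

123.75 mm²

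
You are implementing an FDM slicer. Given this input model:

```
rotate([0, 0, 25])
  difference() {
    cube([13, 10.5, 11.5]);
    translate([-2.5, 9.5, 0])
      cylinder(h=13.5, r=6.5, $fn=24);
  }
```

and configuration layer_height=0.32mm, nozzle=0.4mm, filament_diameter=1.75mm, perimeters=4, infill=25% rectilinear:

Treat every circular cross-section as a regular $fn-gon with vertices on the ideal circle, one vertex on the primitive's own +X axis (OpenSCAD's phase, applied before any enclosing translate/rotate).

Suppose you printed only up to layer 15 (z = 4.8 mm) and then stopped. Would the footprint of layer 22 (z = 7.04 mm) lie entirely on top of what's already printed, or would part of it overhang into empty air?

Compare the two slices. At z = 4.8: the cube is present — its section is the full 13×10.5 rectangle (area 136.50 mm²); the r=6.5 cylinder at (-2.5, 9.5) contributes a regular 24-gon of circumradius 6.5 (area = (24/2)·6.500²·sin(360°/24) = 131.22 mm²); Subtracting the remaining from the first: starting from the 13×10.5 cube (136.50 mm²), the r=6.5 cylinder at (-2.5, 9.5) partially overlaps it — only the 21.00 mm² overlap (of its 131.22 mm²) is removed, clipping the outline — area = 115.50 mm²; (whole slice rotated 25° about Z — lengths, areas and connectivity unchanged). At z = 7.04: the cube is present — its section is the full 13×10.5 rectangle (area 136.50 mm²); the cylinder at (-2.5, 9.5): section is a regular 24-gon, circumradius r=6.5 (area = (24/2)·6.500²·sin(360°/24) = 131.22 mm²); Taking the first minus the rest: starting from the 13×10.5 cube (136.50 mm²), the r=6.5 cylinder at (-2.5, 9.5) partially overlaps it — only the 21.00 mm² overlap (of its 131.22 mm²) is removed, clipping the outline — area = 115.50 mm²; (whole slice rotated 25° about Z — lengths, areas and connectivity unchanged). Checking containment: the cross-section at z = 7.04 is a subset of the cross-section at z = 4.8.

entirely on top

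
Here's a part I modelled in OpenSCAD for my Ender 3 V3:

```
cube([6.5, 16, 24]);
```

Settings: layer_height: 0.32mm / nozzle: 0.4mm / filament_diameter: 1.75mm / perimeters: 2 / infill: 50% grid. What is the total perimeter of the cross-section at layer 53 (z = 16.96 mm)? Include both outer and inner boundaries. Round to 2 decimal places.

45.00 mm

At z = 16.96 mm: the 6.5×16 cube contributes its full rectangle (perimeter 45.00 mm). Overall, the cross-section is a single solid region. Total boundary length (outer) = 45.00 mm.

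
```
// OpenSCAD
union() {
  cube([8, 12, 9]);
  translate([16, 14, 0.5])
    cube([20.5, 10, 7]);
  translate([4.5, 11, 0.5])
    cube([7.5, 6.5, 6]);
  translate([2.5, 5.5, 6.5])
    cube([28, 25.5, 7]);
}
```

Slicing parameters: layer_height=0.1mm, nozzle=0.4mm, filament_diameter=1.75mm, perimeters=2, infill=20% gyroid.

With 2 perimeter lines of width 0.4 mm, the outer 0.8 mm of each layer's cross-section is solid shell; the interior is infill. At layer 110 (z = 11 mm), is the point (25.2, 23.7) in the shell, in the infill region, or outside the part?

At z = 11 mm: the cube is not intersected at this z (z outside [0, 9]); the cube at (16, 14) is absent (z outside [0.5, 7.5]); the cube at (4.5, 11) is absent (z outside [0.5, 6.5]); the cube at (2.5, 5.5) (footprint 28×25.5) is included at this height; Merging all regions: only the 28×25.5 cube at (2.5, 5.5) is present, so the union is just that shape — 1 connected region. Overall, the cross-section is a single solid region. The nearest boundary edge runs (30.50, 5.50)→(30.50, 31.00); distance from the point to it = 5.30 mm. The point is inside the cross-section and 5.30 mm from the nearest boundary — more than the 0.8 mm shell width (2 × 0.4), so it's in the infill interior.

infill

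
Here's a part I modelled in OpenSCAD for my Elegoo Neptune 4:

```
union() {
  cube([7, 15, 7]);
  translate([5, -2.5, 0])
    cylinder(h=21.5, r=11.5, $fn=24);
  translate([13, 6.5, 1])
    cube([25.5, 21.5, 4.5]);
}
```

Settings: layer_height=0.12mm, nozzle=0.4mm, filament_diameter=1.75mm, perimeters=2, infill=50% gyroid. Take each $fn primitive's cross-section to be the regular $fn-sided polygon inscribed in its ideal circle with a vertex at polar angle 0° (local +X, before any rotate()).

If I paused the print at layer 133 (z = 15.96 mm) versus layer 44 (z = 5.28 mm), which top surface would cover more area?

layer 44 (z = 5.28 mm)

Layer 133 (z = 15.96): the cube is absent (z outside [0, 7]); the r=11.5 cylinder at (5, -2.5) gives a regular 24-gon of circumradius 11.5 (constant along its height) (area = (24/2)·11.500²·sin(360°/24) = 410.75 mm²); the cube at (13, 6.5) does not reach this height (z outside [1, 5.5]); Taking the union: only the r=11.5 cylinder at (5, -2.5) is present, so the union is just that shape — area = 410.75 mm². So its area = 410.75 mm². Layer 44 (z = 5.28): the cube is present — its section is the full 7×15 rectangle (area 105.00 mm²); the cylinder at (5, -2.5): section is a regular 24-gon, circumradius r=11.5 (area = (24/2)·11.500²·sin(360°/24) = 410.75 mm²); the 25.5×21.5 cube at (13, 6.5) contributes its full rectangle (area 548.25 mm²); Combining (union): the regions partially overlap — summed areas 1064.00 mm² minus the doubly-counted overlap 60.51 mm² gives 1003.48 mm² — area = 1003.48 mm². So its area = 1003.48 mm². Layer 44 is larger (1003.48 vs 410.75 mm²).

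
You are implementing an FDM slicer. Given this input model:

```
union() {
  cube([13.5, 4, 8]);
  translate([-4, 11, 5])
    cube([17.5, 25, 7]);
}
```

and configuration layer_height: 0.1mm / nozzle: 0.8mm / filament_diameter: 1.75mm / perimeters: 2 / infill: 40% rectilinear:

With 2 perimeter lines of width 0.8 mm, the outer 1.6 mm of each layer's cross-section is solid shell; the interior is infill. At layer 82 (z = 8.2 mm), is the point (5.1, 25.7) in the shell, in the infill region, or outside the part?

At z = 8.2 mm: the cube is not intersected at this z (z outside [0, 8]); the cube at (-4, 11) is present — its section is the full 17.5×25 rectangle; Combining (union): only the 17.5×25 cube at (-4, 11) is present, so the union is just that shape — 1 connected region. Overall, the cross-section is a single solid region. The nearest boundary edge runs (13.50, 11.00)→(13.50, 36.00); distance from the point to it = 8.40 mm. The point is inside the cross-section and 8.40 mm from the nearest boundary — more than the 1.6 mm shell width (2 × 0.8), so it's in the infill interior.

infill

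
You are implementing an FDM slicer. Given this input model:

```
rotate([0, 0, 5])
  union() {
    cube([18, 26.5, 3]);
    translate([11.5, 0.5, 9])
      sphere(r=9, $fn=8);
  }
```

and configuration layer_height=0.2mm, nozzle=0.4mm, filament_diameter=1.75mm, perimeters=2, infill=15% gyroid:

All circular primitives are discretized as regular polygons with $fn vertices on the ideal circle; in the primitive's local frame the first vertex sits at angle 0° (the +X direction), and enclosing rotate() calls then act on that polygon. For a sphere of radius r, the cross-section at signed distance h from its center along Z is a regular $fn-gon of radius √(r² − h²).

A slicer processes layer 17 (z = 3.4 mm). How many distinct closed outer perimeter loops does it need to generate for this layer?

At z = 3.4 mm: the cube does not reach this height (z outside [0, 3]); the sphere at (11.5, 0.5): section is a regular 8-gon, circumradius = √(r²−h²) = √(9²−5.6²) = 7.046; Taking the union: only the r=9 sphere at (11.5, 0.5) is present, so the union is just that shape — 1 connected region; (whole slice rotated 5° about Z — lengths, areas and connectivity unchanged). The result has 1 disconnected region.

1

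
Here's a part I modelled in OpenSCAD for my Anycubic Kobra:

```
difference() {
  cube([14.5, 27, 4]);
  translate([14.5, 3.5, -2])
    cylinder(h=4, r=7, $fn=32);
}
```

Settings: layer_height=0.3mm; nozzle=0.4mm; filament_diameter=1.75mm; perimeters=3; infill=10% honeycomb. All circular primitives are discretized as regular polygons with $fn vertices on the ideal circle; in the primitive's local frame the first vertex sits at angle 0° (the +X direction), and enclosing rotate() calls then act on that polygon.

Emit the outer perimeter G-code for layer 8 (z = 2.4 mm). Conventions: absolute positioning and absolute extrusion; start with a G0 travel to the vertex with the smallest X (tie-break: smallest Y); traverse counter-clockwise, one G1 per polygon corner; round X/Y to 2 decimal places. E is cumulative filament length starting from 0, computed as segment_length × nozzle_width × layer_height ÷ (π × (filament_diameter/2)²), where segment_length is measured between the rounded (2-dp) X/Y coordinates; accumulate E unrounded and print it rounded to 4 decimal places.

At z = 2.4 mm: the cube is present — its section is the full 14.5×27 rectangle; the cylinder at (14.5, 3.5) is absent (z outside [-2, 2]); After the difference (first − rest): none of the subtracted shapes is present at this height, so the 14.5×27 cube is unchanged — 1 connected region. The outline is a single polygon with 4 vertices. Extrusion per mm of travel: 0.4 × 0.3 / (π × 0.875²) = 0.049890. Accumulating E over each segment gives final E = 4.1409.

G0 X0.00 Y0.00 Z2.40
G1 X14.50 Y0.00 E0.7234
G1 X14.50 Y27.00 E2.0704
G1 X0.00 Y27.00 E2.7939
G1 X0.00 Y0.00 E4.1409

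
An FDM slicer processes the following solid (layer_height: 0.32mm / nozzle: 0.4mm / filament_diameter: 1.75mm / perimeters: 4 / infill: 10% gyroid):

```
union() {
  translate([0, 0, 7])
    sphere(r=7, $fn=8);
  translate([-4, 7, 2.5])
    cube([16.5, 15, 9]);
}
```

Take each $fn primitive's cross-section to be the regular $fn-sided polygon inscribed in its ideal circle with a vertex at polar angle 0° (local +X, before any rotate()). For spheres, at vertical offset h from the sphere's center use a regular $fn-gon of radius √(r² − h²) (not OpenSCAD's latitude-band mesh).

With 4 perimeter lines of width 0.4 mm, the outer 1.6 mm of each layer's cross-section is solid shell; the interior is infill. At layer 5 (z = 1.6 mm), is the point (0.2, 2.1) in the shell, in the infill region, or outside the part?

infill

At z = 1.6 mm: the r=7 sphere contributes a regular 8-gon of circumradius √(7²−5.4²) = 4.454; the cube at (-4, 7) is not intersected at this z (z outside [2.5, 11.5]); Taking the union: only the r=7 sphere is present, so the union is just that shape — 1 connected region. Overall, the cross-section is a single solid region. The nearest boundary edge runs (3.15, 3.15)→(0.00, 4.45); distance from the point to it = 2.10 mm. The point is inside the cross-section and 2.10 mm from the nearest boundary — more than the 1.6 mm shell width (4 × 0.4), so it's in the infill interior.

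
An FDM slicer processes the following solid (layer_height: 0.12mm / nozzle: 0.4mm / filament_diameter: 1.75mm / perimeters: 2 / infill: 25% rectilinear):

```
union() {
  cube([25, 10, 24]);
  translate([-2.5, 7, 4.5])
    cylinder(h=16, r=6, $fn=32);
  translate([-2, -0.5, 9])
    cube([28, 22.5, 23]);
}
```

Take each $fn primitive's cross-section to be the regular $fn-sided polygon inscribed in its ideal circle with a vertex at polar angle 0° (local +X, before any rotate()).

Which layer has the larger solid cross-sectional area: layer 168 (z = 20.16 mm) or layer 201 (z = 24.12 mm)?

Layer 168 (z = 20.16): the cube (footprint 25×10) is included at this height (area 250.00 mm²); the r=6 cylinder at (-2.5, 7) contributes a regular 32-gon of circumradius 6 (area = (32/2)·6.000²·sin(360°/32) = 112.37 mm²); the 28×22.5 cube at (-2, -0.5) contributes its full rectangle (area 630.00 mm²); Merging all regions: the regions partially overlap — summed areas 992.37 mm² minus the doubly-counted overlap 300.21 mm² gives 692.16 mm² — area = 692.16 mm². So its area = 692.16 mm². Layer 201 (z = 24.12): the cube is not intersected at this z (z outside [0, 24]); the cylinder at (-2.5, 7) does not reach this height (z outside [4.5, 20.5]); the cube at (-2, -0.5) is present — its section is the full 28×22.5 rectangle (area 630.00 mm²); Taking the union: only the 28×22.5 cube at (-2, -0.5) is present, so the union is just that shape — area = 630.00 mm². So its area = 630.00 mm². Layer 168 is larger (692.16 vs 630.00 mm²).

layer 168 (z = 20.16 mm)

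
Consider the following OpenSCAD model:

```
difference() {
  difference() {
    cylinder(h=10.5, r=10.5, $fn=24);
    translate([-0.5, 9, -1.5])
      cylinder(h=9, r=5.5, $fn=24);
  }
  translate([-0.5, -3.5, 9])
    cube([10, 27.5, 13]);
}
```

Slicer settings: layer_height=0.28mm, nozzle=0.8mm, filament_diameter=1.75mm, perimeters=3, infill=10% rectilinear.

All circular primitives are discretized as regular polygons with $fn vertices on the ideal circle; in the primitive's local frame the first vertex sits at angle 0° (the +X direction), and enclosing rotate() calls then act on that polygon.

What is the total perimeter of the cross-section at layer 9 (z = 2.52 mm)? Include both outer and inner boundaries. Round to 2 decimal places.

At z = 2.52 mm: the r=10.5 cylinder gives a regular 24-gon of circumradius 10.5 (constant along its height) (perimeter = 2·24·10.500·sin(180°/24) = 65.79 mm); the cylinder at (-0.5, 9): section is a regular 24-gon, circumradius r=5.5 (perimeter = 2·24·5.500·sin(180°/24) = 34.46 mm); Taking the first minus the rest: starting from the r=10.5 cylinder, the r=5.5 cylinder at (-0.5, 9) partially overlaps it — only the 57.11 mm² overlap (of its 93.95 mm²) is removed, clipping the outline — boundary = 71.25 mm; the cube at (-0.5, -3.5) does not reach this height (z outside [9, 22]); Subtracting the remaining from the first: none of the subtracted shapes is present at this height, so that combined region is unchanged — boundary = 71.25 mm. Overall, the cross-section is a single solid region. Total boundary length (outer) = 71.25 mm.

71.25 mm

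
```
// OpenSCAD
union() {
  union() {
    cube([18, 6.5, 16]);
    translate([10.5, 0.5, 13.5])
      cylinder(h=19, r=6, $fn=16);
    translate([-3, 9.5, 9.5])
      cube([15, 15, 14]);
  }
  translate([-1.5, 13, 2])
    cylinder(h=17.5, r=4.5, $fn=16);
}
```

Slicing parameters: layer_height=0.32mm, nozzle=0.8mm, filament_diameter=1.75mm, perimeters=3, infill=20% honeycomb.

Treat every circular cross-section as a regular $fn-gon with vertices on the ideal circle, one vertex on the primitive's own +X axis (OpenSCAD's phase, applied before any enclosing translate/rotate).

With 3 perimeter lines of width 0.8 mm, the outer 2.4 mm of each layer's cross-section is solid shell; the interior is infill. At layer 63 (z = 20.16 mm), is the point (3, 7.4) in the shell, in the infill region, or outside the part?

At z = 20.16 mm: the cube is absent (z outside [0, 16]); the cylinder at (10.5, 0.5): section is a regular 16-gon, circumradius r=6; the cube at (-3, 9.5) is present — its section is the full 15×15 rectangle; Taking the union: the 2 present regions are separate (no shared area or edge), so areas and boundary lengths simply add and each stays a separate island — 2 connected regions; the cylinder at (-1.5, 13) is not intersected at this z (z outside [2, 19.5]); Taking the union: only the result so far is present, so the union is just that shape — 2 connected regions. Overall, the cross-section has 2 separate islands. The nearest boundary edge runs (12.00, 9.50)→(-3.00, 9.50); distance from the point to it = 2.10 mm. The point is not inside any of the regions above, so it lies outside the cross-section (2.10 mm from the nearest boundary).

outside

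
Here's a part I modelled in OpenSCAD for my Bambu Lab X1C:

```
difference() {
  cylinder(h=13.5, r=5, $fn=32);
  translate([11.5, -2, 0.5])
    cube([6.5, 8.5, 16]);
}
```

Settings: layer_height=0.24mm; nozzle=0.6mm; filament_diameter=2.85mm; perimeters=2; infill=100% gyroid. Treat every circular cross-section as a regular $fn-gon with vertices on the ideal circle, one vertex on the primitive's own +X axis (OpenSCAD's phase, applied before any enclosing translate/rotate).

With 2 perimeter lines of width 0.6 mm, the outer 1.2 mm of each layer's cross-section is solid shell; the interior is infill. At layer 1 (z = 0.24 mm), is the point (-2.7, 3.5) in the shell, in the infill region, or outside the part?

shell

At z = 0.24 mm: the r=5 cylinder gives a regular 32-gon of circumradius 5 (constant along its height); the cube at (11.5, -2) is absent (z outside [0.5, 16.5]); Taking the first minus the rest: none of the subtracted shapes is present at this height, so the r=5 cylinder is unchanged — 1 connected region. Overall, the cross-section is a single solid region. The nearest boundary edge runs (-2.78, 4.16)→(-3.54, 3.54); distance from the point to it = 0.56 mm. The point is inside the cross-section, 0.56 mm from the nearest boundary — within the 1.2 mm shell band (2 × 0.6).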